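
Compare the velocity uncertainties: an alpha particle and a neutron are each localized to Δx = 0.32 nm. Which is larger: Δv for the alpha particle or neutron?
The neutron has the larger minimum velocity uncertainty, by a ratio of 4.0.

For both particles, Δp_min = ℏ/(2Δx) = 1.648e-25 kg·m/s (same for both).

The velocity uncertainty is Δv = Δp/m:
- alpha particle: Δv = 1.648e-25 / 6.645e-27 = 2.480e+01 m/s = 24.798 m/s
- neutron: Δv = 1.648e-25 / 1.675e-27 = 9.838e+01 m/s = 98.378 m/s

Ratio: 9.838e+01 / 2.480e+01 = 4.0

The lighter particle has larger velocity uncertainty because Δv ∝ 1/m.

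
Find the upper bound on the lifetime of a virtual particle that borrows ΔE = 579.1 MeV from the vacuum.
5.683 × 10^-25 s

Using the energy-time uncertainty principle:
ΔEΔt ≥ ℏ/2

For a virtual particle borrowing energy ΔE, the maximum lifetime is:
Δt_max = ℏ/(2ΔE)

Converting energy:
ΔE = 579.1 MeV = 9.278e-11 J

Δt_max = (1.055e-34 J·s) / (2 × 9.278e-11 J)
Δt_max = 5.683e-25 s = 5.683 × 10^-25 s

Virtual particles with higher borrowed energy exist for shorter times.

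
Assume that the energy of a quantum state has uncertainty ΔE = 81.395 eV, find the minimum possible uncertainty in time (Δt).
4.043 as

Using the energy-time uncertainty principle:
ΔEΔt ≥ ℏ/2

The minimum uncertainty in time is:
Δt_min = ℏ/(2ΔE)
Δt_min = (1.055e-34 J·s) / (2 × 1.304e-17 J)
Δt_min = 4.043e-18 s = 4.043 as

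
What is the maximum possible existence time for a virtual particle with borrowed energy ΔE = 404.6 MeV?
8.134 × 10^-25 s

Using the energy-time uncertainty principle:
ΔEΔt ≥ ℏ/2

For a virtual particle borrowing energy ΔE, the maximum lifetime is:
Δt_max = ℏ/(2ΔE)

Converting energy:
ΔE = 404.6 MeV = 6.482e-11 J

Δt_max = (1.055e-34 J·s) / (2 × 6.482e-11 J)
Δt_max = 8.134e-25 s = 8.134 × 10^-25 s

Virtual particles with higher borrowed energy exist for shorter times.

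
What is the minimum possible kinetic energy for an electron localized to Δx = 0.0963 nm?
1.027 eV

Localizing a particle requires giving it sufficient momentum uncertainty:

1. From uncertainty principle: Δp ≥ ℏ/(2Δx)
   Δp_min = (1.055e-34 J·s) / (2 × 9.630e-11 m)
   Δp_min = 5.475e-25 kg·m/s

2. This momentum uncertainty corresponds to kinetic energy:
   KE ≈ (Δp)²/(2m) = (5.475e-25)²/(2 × 9.109e-31 kg)
   KE = 1.646e-19 J = 1.027 eV

Tighter localization requires more energy.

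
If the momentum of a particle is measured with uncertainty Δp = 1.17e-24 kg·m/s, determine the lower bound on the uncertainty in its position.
45.067 pm

Using the Heisenberg uncertainty principle:
ΔxΔp ≥ ℏ/2

The minimum uncertainty in position is:
Δx_min = ℏ/(2Δp)
Δx_min = (1.055e-34 J·s) / (2 × 1.170e-24 kg·m/s)
Δx_min = 4.507e-11 m = 45.067 pm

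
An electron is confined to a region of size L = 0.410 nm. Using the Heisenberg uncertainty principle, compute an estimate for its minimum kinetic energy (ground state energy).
56.662 meV

Using the uncertainty principle to estimate ground state energy:

1. The position uncertainty is approximately the confinement size:
   Δx ≈ L = 4.100e-10 m

2. From ΔxΔp ≥ ℏ/2, the minimum momentum uncertainty is:
   Δp ≈ ℏ/(2L) = 1.286e-25 kg·m/s

3. The kinetic energy is approximately:
   KE ≈ (Δp)²/(2m) = (1.286e-25)²/(2 × 9.109e-31 kg)
   KE ≈ 9.078e-21 J = 56.662 meV

This is an order-of-magnitude estimate of the ground state energy.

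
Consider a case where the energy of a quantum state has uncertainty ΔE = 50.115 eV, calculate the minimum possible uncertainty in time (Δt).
6.567 as

Using the energy-time uncertainty principle:
ΔEΔt ≥ ℏ/2

The minimum uncertainty in time is:
Δt_min = ℏ/(2ΔE)
Δt_min = (1.055e-34 J·s) / (2 × 8.029e-18 J)
Δt_min = 6.567e-18 s = 6.567 as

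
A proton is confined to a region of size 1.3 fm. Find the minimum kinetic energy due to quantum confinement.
3.069 MeV

Using the uncertainty principle:

1. Position uncertainty: Δx ≈ 1.300e-15 m
2. Minimum momentum uncertainty: Δp = ℏ/(2Δx) = 4.056e-20 kg·m/s
3. Minimum kinetic energy:
   KE = (Δp)²/(2m) = (4.056e-20)²/(2 × 1.673e-27 kg)
   KE = 4.918e-13 J = 3.069 MeV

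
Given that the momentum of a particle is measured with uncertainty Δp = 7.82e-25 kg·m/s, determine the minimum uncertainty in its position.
67.428 pm

Using the Heisenberg uncertainty principle:
ΔxΔp ≥ ℏ/2

The minimum uncertainty in position is:
Δx_min = ℏ/(2Δp)
Δx_min = (1.055e-34 J·s) / (2 × 7.820e-25 kg·m/s)
Δx_min = 6.743e-11 m = 67.428 pm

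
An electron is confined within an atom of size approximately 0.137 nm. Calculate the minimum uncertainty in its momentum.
3.849 × 10^-25 kg·m/s

Using the Heisenberg uncertainty principle:
ΔxΔp ≥ ℏ/2

With Δx ≈ L = 1.370e-10 m (the confinement size):
Δp_min = ℏ/(2Δx)
Δp_min = (1.055e-34 J·s) / (2 × 1.370e-10 m)
Δp_min = 3.849e-25 kg·m/s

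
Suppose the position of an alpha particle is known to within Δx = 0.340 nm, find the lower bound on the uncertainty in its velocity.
23.340 m/s

Using the Heisenberg uncertainty principle and Δp = mΔv:
ΔxΔp ≥ ℏ/2
Δx(mΔv) ≥ ℏ/2

The minimum uncertainty in velocity is:
Δv_min = ℏ/(2mΔx)
Δv_min = (1.055e-34 J·s) / (2 × 6.645e-27 kg × 3.400e-10 m)
Δv_min = 2.334e+01 m/s = 23.340 m/s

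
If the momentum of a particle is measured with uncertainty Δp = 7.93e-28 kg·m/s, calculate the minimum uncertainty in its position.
66.493 nm

Using the Heisenberg uncertainty principle:
ΔxΔp ≥ ℏ/2

The minimum uncertainty in position is:
Δx_min = ℏ/(2Δp)
Δx_min = (1.055e-34 J·s) / (2 × 7.930e-28 kg·m/s)
Δx_min = 6.649e-08 m = 66.493 nm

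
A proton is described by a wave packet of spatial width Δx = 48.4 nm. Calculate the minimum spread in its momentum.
1.089 × 10^-27 kg·m/s

For a wave packet, the spatial width Δx and momentum spread Δp are related by the uncertainty principle:
ΔxΔp ≥ ℏ/2

The minimum momentum spread is:
Δp_min = ℏ/(2Δx)
Δp_min = (1.055e-34 J·s) / (2 × 4.840e-08 m)
Δp_min = 1.089e-27 kg·m/s

A wave packet cannot have both a well-defined position and well-defined momentum.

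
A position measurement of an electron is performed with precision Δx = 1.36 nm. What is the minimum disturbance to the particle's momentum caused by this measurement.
3.877 × 10^-26 kg·m/s

The uncertainty principle implies that measuring position disturbs momentum:
ΔxΔp ≥ ℏ/2

When we measure position with precision Δx, we necessarily introduce a momentum uncertainty:
Δp ≥ ℏ/(2Δx)
Δp_min = (1.055e-34 J·s) / (2 × 1.360e-09 m)
Δp_min = 3.877e-26 kg·m/s

The more precisely we measure position, the greater the momentum disturbance.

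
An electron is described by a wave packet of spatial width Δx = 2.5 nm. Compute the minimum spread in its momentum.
2.109 × 10^-26 kg·m/s

For a wave packet, the spatial width Δx and momentum spread Δp are related by the uncertainty principle:
ΔxΔp ≥ ℏ/2

The minimum momentum spread is:
Δp_min = ℏ/(2Δx)
Δp_min = (1.055e-34 J·s) / (2 × 2.500e-09 m)
Δp_min = 2.109e-26 kg·m/s

A wave packet cannot have both a well-defined position and well-defined momentum.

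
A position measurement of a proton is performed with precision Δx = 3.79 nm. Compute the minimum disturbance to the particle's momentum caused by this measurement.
1.391 × 10^-26 kg·m/s

The uncertainty principle implies that measuring position disturbs momentum:
ΔxΔp ≥ ℏ/2

When we measure position with precision Δx, we necessarily introduce a momentum uncertainty:
Δp ≥ ℏ/(2Δx)
Δp_min = (1.055e-34 J·s) / (2 × 3.790e-09 m)
Δp_min = 1.391e-26 kg·m/s

The more precisely we measure position, the greater the momentum disturbance.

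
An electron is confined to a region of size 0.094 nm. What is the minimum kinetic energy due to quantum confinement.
1.078 eV

Using the uncertainty principle:

1. Position uncertainty: Δx ≈ 9.400e-11 m
2. Minimum momentum uncertainty: Δp = ℏ/(2Δx) = 5.609e-25 kg·m/s
3. Minimum kinetic energy:
   KE = (Δp)²/(2m) = (5.609e-25)²/(2 × 9.109e-31 kg)
   KE = 1.727e-19 J = 1.078 eV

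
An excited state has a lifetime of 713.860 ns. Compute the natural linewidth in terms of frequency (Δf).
111.475 kHz

Using the energy-time uncertainty principle and E = hf:
ΔEΔt ≥ ℏ/2
hΔf·Δt ≥ ℏ/2

The minimum frequency uncertainty is:
Δf = ℏ/(2hτ) = 1/(4πτ)
Δf = 1/(4π × 7.139e-07 s)
Δf = 1.115e+05 Hz = 111.475 kHz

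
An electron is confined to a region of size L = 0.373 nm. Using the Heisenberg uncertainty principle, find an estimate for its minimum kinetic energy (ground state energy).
68.461 meV

Using the uncertainty principle to estimate ground state energy:

1. The position uncertainty is approximately the confinement size:
   Δx ≈ L = 3.730e-10 m

2. From ΔxΔp ≥ ℏ/2, the minimum momentum uncertainty is:
   Δp ≈ ℏ/(2L) = 1.414e-25 kg·m/s

3. The kinetic energy is approximately:
   KE ≈ (Δp)²/(2m) = (1.414e-25)²/(2 × 9.109e-31 kg)
   KE ≈ 1.097e-20 J = 68.461 meV

This is an order-of-magnitude estimate of the ground state energy.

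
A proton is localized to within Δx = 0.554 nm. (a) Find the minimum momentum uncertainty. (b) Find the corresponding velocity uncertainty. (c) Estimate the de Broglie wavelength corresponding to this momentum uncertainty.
(a) Δp_min = 9.518 × 10^-26 kg·m/s
(b) Δv_min = 56.903 m/s
(c) λ_dB = 6.962 nm

Step-by-step:

(a) From the uncertainty principle:
Δp_min = ℏ/(2Δx) = (1.055e-34 J·s)/(2 × 5.540e-10 m) = 9.518e-26 kg·m/s

(b) The velocity uncertainty:
Δv = Δp/m = (9.518e-26 kg·m/s)/(1.673e-27 kg) = 5.690e+01 m/s = 56.903 m/s

(c) The de Broglie wavelength for this momentum:
λ = h/p = (6.626e-34 J·s)/(9.518e-26 kg·m/s) = 6.962e-09 m = 6.962 nm

Note: The de Broglie wavelength is comparable to the localization size, as expected from wave-particle duality.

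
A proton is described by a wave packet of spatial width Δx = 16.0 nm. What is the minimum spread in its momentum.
3.296 × 10^-27 kg·m/s

For a wave packet, the spatial width Δx and momentum spread Δp are related by the uncertainty principle:
ΔxΔp ≥ ℏ/2

The minimum momentum spread is:
Δp_min = ℏ/(2Δx)
Δp_min = (1.055e-34 J·s) / (2 × 1.600e-08 m)
Δp_min = 3.296e-27 kg·m/s

A wave packet cannot have both a well-defined position and well-defined momentum.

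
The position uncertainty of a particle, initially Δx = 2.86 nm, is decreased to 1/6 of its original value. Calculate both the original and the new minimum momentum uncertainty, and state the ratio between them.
Original Δp_min = 1.844 × 10^-26 kg·m/s; new Δp'_min = 1.106 × 10^-25 kg·m/s; ratio Δp'_min/Δp_min = 6.

From the uncertainty principle ΔxΔp ≥ ℏ/2, the minimum momentum uncertainty is Δp_min = ℏ/(2Δx).

Original (Δx = 2.86 nm = 2.860e-09 m):
Δp_min = (1.055e-34 J·s)/(2 × 2.860e-09 m) = 1.844e-26 kg·m/s

When Δx → (1/6)Δx:
Δp'_min = ℏ/(2 × (1/6)Δx) = 6 × ℏ/(2Δx) = 6 × Δp_min
Δp'_min = 6 × 1.844e-26 kg·m/s = 1.106e-25 kg·m/s

Since Δp_min ∝ 1/Δx, when Δx is decreased to 1/6 of its original value, Δp_min increases to 6 times its original value.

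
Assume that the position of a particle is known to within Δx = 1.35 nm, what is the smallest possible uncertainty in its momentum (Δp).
3.906 × 10^-26 kg·m/s

Using the Heisenberg uncertainty principle:
ΔxΔp ≥ ℏ/2

The minimum uncertainty in momentum is:
Δp_min = ℏ/(2Δx)
Δp_min = (1.055e-34 J·s) / (2 × 1.350e-09 m)
Δp_min = 3.906e-26 kg·m/s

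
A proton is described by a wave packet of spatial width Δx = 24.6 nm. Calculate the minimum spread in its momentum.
2.143 × 10^-27 kg·m/s

For a wave packet, the spatial width Δx and momentum spread Δp are related by the uncertainty principle:
ΔxΔp ≥ ℏ/2

The minimum momentum spread is:
Δp_min = ℏ/(2Δx)
Δp_min = (1.055e-34 J·s) / (2 × 2.460e-08 m)
Δp_min = 2.143e-27 kg·m/s

A wave packet cannot have both a well-defined position and well-defined momentum.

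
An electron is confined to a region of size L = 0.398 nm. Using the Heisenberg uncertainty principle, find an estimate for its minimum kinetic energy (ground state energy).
60.131 meV

Using the uncertainty principle to estimate ground state energy:

1. The position uncertainty is approximately the confinement size:
   Δx ≈ L = 3.980e-10 m

2. From ΔxΔp ≥ ℏ/2, the minimum momentum uncertainty is:
   Δp ≈ ℏ/(2L) = 1.325e-25 kg·m/s

3. The kinetic energy is approximately:
   KE ≈ (Δp)²/(2m) = (1.325e-25)²/(2 × 9.109e-31 kg)
   KE ≈ 9.634e-21 J = 60.131 meV

This is an order-of-magnitude estimate of the ground state energy.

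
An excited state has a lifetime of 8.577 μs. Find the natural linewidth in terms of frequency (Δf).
9.278 kHz

Using the energy-time uncertainty principle and E = hf:
ΔEΔt ≥ ℏ/2
hΔf·Δt ≥ ℏ/2

The minimum frequency uncertainty is:
Δf = ℏ/(2hτ) = 1/(4πτ)
Δf = 1/(4π × 8.577e-06 s)
Δf = 9.278e+03 Hz = 9.278 kHz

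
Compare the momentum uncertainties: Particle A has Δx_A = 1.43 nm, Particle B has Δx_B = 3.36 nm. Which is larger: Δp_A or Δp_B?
Particle A has the larger minimum momentum uncertainty, by a factor of 2.35.

For each particle, the minimum momentum uncertainty is Δp_min = ℏ/(2Δx):

Particle A: Δp_A = ℏ/(2×1.430e-09 m) = 3.687e-26 kg·m/s
Particle B: Δp_B = ℏ/(2×3.360e-09 m) = 1.569e-26 kg·m/s

Ratio: Δp_A/Δp_B = 2.35

Since Δp_min ∝ 1/Δx, the particle with smaller position uncertainty (A) has larger momentum uncertainty.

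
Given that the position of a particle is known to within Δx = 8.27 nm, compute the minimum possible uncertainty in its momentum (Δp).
6.376 × 10^-27 kg·m/s

Using the Heisenberg uncertainty principle:
ΔxΔp ≥ ℏ/2

The minimum uncertainty in momentum is:
Δp_min = ℏ/(2Δx)
Δp_min = (1.055e-34 J·s) / (2 × 8.270e-09 m)
Δp_min = 6.376e-27 kg·m/s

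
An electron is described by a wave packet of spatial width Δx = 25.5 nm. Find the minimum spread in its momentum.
2.068 × 10^-27 kg·m/s

For a wave packet, the spatial width Δx and momentum spread Δp are related by the uncertainty principle:
ΔxΔp ≥ ℏ/2

The minimum momentum spread is:
Δp_min = ℏ/(2Δx)
Δp_min = (1.055e-34 J·s) / (2 × 2.550e-08 m)
Δp_min = 2.068e-27 kg·m/s

A wave packet cannot have both a well-defined position and well-defined momentum.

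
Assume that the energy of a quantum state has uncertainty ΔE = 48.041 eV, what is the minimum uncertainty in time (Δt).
6.851 as

Using the energy-time uncertainty principle:
ΔEΔt ≥ ℏ/2

The minimum uncertainty in time is:
Δt_min = ℏ/(2ΔE)
Δt_min = (1.055e-34 J·s) / (2 × 7.697e-18 J)
Δt_min = 6.851e-18 s = 6.851 as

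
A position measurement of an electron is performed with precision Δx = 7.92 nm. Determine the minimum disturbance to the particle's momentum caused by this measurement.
6.658 × 10^-27 kg·m/s

The uncertainty principle implies that measuring position disturbs momentum:
ΔxΔp ≥ ℏ/2

When we measure position with precision Δx, we necessarily introduce a momentum uncertainty:
Δp ≥ ℏ/(2Δx)
Δp_min = (1.055e-34 J·s) / (2 × 7.920e-09 m)
Δp_min = 6.658e-27 kg·m/s

The more precisely we measure position, the greater the momentum disturbance.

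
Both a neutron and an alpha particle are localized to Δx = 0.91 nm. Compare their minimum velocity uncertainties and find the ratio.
The neutron has the larger minimum velocity uncertainty, by a ratio of 4.0.

For both particles, Δp_min = ℏ/(2Δx) = 5.794e-26 kg·m/s (same for both).

The velocity uncertainty is Δv = Δp/m:
- neutron: Δv = 5.794e-26 / 1.675e-27 = 3.459e+01 m/s = 34.595 m/s
- alpha particle: Δv = 5.794e-26 / 6.645e-27 = 8.720e+00 m/s = 8.720 m/s

Ratio: 3.459e+01 / 8.720e+00 = 4.0

The lighter particle has larger velocity uncertainty because Δv ∝ 1/m.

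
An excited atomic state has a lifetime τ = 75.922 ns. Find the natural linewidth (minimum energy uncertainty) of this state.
4.335 neV

Using the energy-time uncertainty principle:
ΔEΔt ≥ ℏ/2

The lifetime τ represents the time uncertainty Δt.
The natural linewidth (minimum energy uncertainty) is:

ΔE = ℏ/(2τ)
ΔE = (1.055e-34 J·s) / (2 × 7.592e-08 s)
ΔE = 6.945e-28 J = 4.335 neV

This natural linewidth limits the precision of spectroscopic measurements.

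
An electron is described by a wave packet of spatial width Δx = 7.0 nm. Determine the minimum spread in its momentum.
7.533 × 10^-27 kg·m/s

For a wave packet, the spatial width Δx and momentum spread Δp are related by the uncertainty principle:
ΔxΔp ≥ ℏ/2

The minimum momentum spread is:
Δp_min = ℏ/(2Δx)
Δp_min = (1.055e-34 J·s) / (2 × 7.000e-09 m)
Δp_min = 7.533e-27 kg·m/s

A wave packet cannot have both a well-defined position and well-defined momentum.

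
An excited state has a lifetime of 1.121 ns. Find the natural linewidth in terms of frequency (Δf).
70.988 MHz

Using the energy-time uncertainty principle and E = hf:
ΔEΔt ≥ ℏ/2
hΔf·Δt ≥ ℏ/2

The minimum frequency uncertainty is:
Δf = ℏ/(2hτ) = 1/(4πτ)
Δf = 1/(4π × 1.121e-09 s)
Δf = 7.099e+07 Hz = 70.988 MHz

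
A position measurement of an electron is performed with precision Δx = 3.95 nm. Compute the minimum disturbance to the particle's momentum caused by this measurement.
1.335 × 10^-26 kg·m/s

The uncertainty principle implies that measuring position disturbs momentum:
ΔxΔp ≥ ℏ/2

When we measure position with precision Δx, we necessarily introduce a momentum uncertainty:
Δp ≥ ℏ/(2Δx)
Δp_min = (1.055e-34 J·s) / (2 × 3.950e-09 m)
Δp_min = 1.335e-26 kg·m/s

The more precisely we measure position, the greater the momentum disturbance.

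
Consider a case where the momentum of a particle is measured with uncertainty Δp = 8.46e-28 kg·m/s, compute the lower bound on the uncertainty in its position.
62.327 nm

Using the Heisenberg uncertainty principle:
ΔxΔp ≥ ℏ/2

The minimum uncertainty in position is:
Δx_min = ℏ/(2Δp)
Δx_min = (1.055e-34 J·s) / (2 × 8.460e-28 kg·m/s)
Δx_min = 6.233e-08 m = 62.327 nm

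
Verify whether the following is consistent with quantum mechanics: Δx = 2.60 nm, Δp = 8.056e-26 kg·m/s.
Yes, it satisfies the uncertainty principle.

Calculate the product ΔxΔp:
ΔxΔp = (2.600e-09 m) × (8.056e-26 kg·m/s)
ΔxΔp = 2.095e-34 J·s

Compare to the minimum allowed value ℏ/2:
ℏ/2 = 5.273e-35 J·s

Since ΔxΔp = 2.095e-34 J·s ≥ 5.273e-35 J·s = ℏ/2,
the measurement satisfies the uncertainty principle.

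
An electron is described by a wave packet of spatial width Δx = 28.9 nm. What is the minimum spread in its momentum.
1.825 × 10^-27 kg·m/s

For a wave packet, the spatial width Δx and momentum spread Δp are related by the uncertainty principle:
ΔxΔp ≥ ℏ/2

The minimum momentum spread is:
Δp_min = ℏ/(2Δx)
Δp_min = (1.055e-34 J·s) / (2 × 2.890e-08 m)
Δp_min = 1.825e-27 kg·m/s

A wave packet cannot have both a well-defined position and well-defined momentum.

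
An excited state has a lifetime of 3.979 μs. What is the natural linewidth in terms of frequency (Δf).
19.999 kHz

Using the energy-time uncertainty principle and E = hf:
ΔEΔt ≥ ℏ/2
hΔf·Δt ≥ ℏ/2

The minimum frequency uncertainty is:
Δf = ℏ/(2hτ) = 1/(4πτ)
Δf = 1/(4π × 3.979e-06 s)
Δf = 2.000e+04 Hz = 19.999 kHz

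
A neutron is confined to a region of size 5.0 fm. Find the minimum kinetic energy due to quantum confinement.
207.212 keV

Using the uncertainty principle:

1. Position uncertainty: Δx ≈ 5.000e-15 m
2. Minimum momentum uncertainty: Δp = ℏ/(2Δx) = 1.055e-20 kg·m/s
3. Minimum kinetic energy:
   KE = (Δp)²/(2m) = (1.055e-20)²/(2 × 1.675e-27 kg)
   KE = 3.320e-14 J = 207.212 keV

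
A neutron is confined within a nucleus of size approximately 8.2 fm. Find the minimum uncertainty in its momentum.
6.430 × 10^-21 kg·m/s

Using the Heisenberg uncertainty principle:
ΔxΔp ≥ ℏ/2

With Δx ≈ L = 8.200e-15 m (the confinement size):
Δp_min = ℏ/(2Δx)
Δp_min = (1.055e-34 J·s) / (2 × 8.200e-15 m)
Δp_min = 6.430e-21 kg·m/s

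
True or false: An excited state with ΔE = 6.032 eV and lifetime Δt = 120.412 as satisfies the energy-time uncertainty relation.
Yes, it satisfies the uncertainty relation.

Calculate the product ΔEΔt:
ΔE = 6.032 eV = 9.664e-19 J
ΔEΔt = (9.664e-19 J) × (1.204e-16 s)
ΔEΔt = 1.164e-34 J·s

Compare to the minimum allowed value ℏ/2:
ℏ/2 = 5.273e-35 J·s

Since ΔEΔt = 1.164e-34 J·s ≥ 5.273e-35 J·s = ℏ/2,
this satisfies the uncertainty relation.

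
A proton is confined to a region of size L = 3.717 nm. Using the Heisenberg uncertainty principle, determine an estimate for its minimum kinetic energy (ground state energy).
375.465 neV

Using the uncertainty principle to estimate ground state energy:

1. The position uncertainty is approximately the confinement size:
   Δx ≈ L = 3.717e-09 m

2. From ΔxΔp ≥ ℏ/2, the minimum momentum uncertainty is:
   Δp ≈ ℏ/(2L) = 1.419e-26 kg·m/s

3. The kinetic energy is approximately:
   KE ≈ (Δp)²/(2m) = (1.419e-26)²/(2 × 1.673e-27 kg)
   KE ≈ 6.016e-26 J = 375.465 neV

This is an order-of-magnitude estimate of the ground state energy.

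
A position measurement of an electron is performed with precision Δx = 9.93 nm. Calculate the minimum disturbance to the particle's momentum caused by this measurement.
5.310 × 10^-27 kg·m/s

The uncertainty principle implies that measuring position disturbs momentum:
ΔxΔp ≥ ℏ/2

When we measure position with precision Δx, we necessarily introduce a momentum uncertainty:
Δp ≥ ℏ/(2Δx)
Δp_min = (1.055e-34 J·s) / (2 × 9.930e-09 m)
Δp_min = 5.310e-27 kg·m/s

The more precisely we measure position, the greater the momentum disturbance.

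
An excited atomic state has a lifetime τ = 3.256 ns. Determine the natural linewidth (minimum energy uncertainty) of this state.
101.077 neV

Using the energy-time uncertainty principle:
ΔEΔt ≥ ℏ/2

The lifetime τ represents the time uncertainty Δt.
The natural linewidth (minimum energy uncertainty) is:

ΔE = ℏ/(2τ)
ΔE = (1.055e-34 J·s) / (2 × 3.256e-09 s)
ΔE = 1.619e-26 J = 101.077 neV

This natural linewidth limits the precision of spectroscopic measurements.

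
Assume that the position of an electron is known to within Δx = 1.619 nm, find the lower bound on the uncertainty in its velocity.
35.753 km/s

Using the Heisenberg uncertainty principle and Δp = mΔv:
ΔxΔp ≥ ℏ/2
Δx(mΔv) ≥ ℏ/2

The minimum uncertainty in velocity is:
Δv_min = ℏ/(2mΔx)
Δv_min = (1.055e-34 J·s) / (2 × 9.109e-31 kg × 1.619e-09 m)
Δv_min = 3.575e+04 m/s = 35.753 km/s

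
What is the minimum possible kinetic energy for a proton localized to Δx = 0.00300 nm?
576.384 meV

Localizing a particle requires giving it sufficient momentum uncertainty:

1. From uncertainty principle: Δp ≥ ℏ/(2Δx)
   Δp_min = (1.055e-34 J·s) / (2 × 3.000e-12 m)
   Δp_min = 1.758e-23 kg·m/s

2. This momentum uncertainty corresponds to kinetic energy:
   KE ≈ (Δp)²/(2m) = (1.758e-23)²/(2 × 1.673e-27 kg)
   KE = 9.235e-20 J = 576.384 meV

Tighter localization requires more energy.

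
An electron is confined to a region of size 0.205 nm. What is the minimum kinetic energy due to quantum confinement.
226.650 meV

Using the uncertainty principle:

1. Position uncertainty: Δx ≈ 2.050e-10 m
2. Minimum momentum uncertainty: Δp = ℏ/(2Δx) = 2.572e-25 kg·m/s
3. Minimum kinetic energy:
   KE = (Δp)²/(2m) = (2.572e-25)²/(2 × 9.109e-31 kg)
   KE = 3.631e-20 J = 226.650 meV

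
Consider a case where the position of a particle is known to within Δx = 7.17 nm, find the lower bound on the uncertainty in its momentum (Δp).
7.354 × 10^-27 kg·m/s

Using the Heisenberg uncertainty principle:
ΔxΔp ≥ ℏ/2

The minimum uncertainty in momentum is:
Δp_min = ℏ/(2Δx)
Δp_min = (1.055e-34 J·s) / (2 × 7.170e-09 m)
Δp_min = 7.354e-27 kg·m/s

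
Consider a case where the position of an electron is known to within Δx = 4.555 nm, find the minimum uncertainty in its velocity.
12.708 km/s

Using the Heisenberg uncertainty principle and Δp = mΔv:
ΔxΔp ≥ ℏ/2
Δx(mΔv) ≥ ℏ/2

The minimum uncertainty in velocity is:
Δv_min = ℏ/(2mΔx)
Δv_min = (1.055e-34 J·s) / (2 × 9.109e-31 kg × 4.555e-09 m)
Δv_min = 1.271e+04 m/s = 12.708 km/s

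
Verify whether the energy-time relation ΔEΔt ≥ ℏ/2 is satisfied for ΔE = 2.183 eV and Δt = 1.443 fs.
Yes, it satisfies the uncertainty relation.

Calculate the product ΔEΔt:
ΔE = 2.183 eV = 3.498e-19 J
ΔEΔt = (3.498e-19 J) × (1.443e-15 s)
ΔEΔt = 5.047e-34 J·s

Compare to the minimum allowed value ℏ/2:
ℏ/2 = 5.273e-35 J·s

Since ΔEΔt = 5.047e-34 J·s ≥ 5.273e-35 J·s = ℏ/2,
this satisfies the uncertainty relation.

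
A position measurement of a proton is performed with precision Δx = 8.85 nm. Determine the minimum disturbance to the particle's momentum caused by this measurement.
5.958 × 10^-27 kg·m/s

The uncertainty principle implies that measuring position disturbs momentum:
ΔxΔp ≥ ℏ/2

When we measure position with precision Δx, we necessarily introduce a momentum uncertainty:
Δp ≥ ℏ/(2Δx)
Δp_min = (1.055e-34 J·s) / (2 × 8.850e-09 m)
Δp_min = 5.958e-27 kg·m/s

The more precisely we measure position, the greater the momentum disturbance.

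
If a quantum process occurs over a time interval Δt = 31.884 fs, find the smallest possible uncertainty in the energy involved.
10.322 meV

Using the energy-time uncertainty principle:
ΔEΔt ≥ ℏ/2

The minimum uncertainty in energy is:
ΔE_min = ℏ/(2Δt)
ΔE_min = (1.055e-34 J·s) / (2 × 3.188e-14 s)
ΔE_min = 1.654e-21 J = 10.322 meV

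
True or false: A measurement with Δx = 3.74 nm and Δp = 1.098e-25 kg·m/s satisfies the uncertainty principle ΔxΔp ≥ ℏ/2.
Yes, it satisfies the uncertainty principle.

Calculate the product ΔxΔp:
ΔxΔp = (3.740e-09 m) × (1.098e-25 kg·m/s)
ΔxΔp = 4.107e-34 J·s

Compare to the minimum allowed value ℏ/2:
ℏ/2 = 5.273e-35 J·s

Since ΔxΔp = 4.107e-34 J·s ≥ 5.273e-35 J·s = ℏ/2,
the measurement satisfies the uncertainty principle.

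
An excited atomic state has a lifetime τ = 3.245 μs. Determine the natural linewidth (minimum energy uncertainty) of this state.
101.419 peV

Using the energy-time uncertainty principle:
ΔEΔt ≥ ℏ/2

The lifetime τ represents the time uncertainty Δt.
The natural linewidth (minimum energy uncertainty) is:

ΔE = ℏ/(2τ)
ΔE = (1.055e-34 J·s) / (2 × 3.245e-06 s)
ΔE = 1.625e-29 J = 101.419 peV

This natural linewidth limits the precision of spectroscopic measurements.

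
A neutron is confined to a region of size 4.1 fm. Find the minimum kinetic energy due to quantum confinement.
308.168 keV

Using the uncertainty principle:

1. Position uncertainty: Δx ≈ 4.100e-15 m
2. Minimum momentum uncertainty: Δp = ℏ/(2Δx) = 1.286e-20 kg·m/s
3. Minimum kinetic energy:
   KE = (Δp)²/(2m) = (1.286e-20)²/(2 × 1.675e-27 kg)
   KE = 4.937e-14 J = 308.168 keV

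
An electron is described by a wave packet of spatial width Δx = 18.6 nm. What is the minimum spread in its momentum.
2.835 × 10^-27 kg·m/s

For a wave packet, the spatial width Δx and momentum spread Δp are related by the uncertainty principle:
ΔxΔp ≥ ℏ/2

The minimum momentum spread is:
Δp_min = ℏ/(2Δx)
Δp_min = (1.055e-34 J·s) / (2 × 1.860e-08 m)
Δp_min = 2.835e-27 kg·m/s

A wave packet cannot have both a well-defined position and well-defined momentum.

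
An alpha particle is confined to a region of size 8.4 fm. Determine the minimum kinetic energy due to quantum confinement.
18.506 keV

Using the uncertainty principle:

1. Position uncertainty: Δx ≈ 8.400e-15 m
2. Minimum momentum uncertainty: Δp = ℏ/(2Δx) = 6.277e-21 kg·m/s
3. Minimum kinetic energy:
   KE = (Δp)²/(2m) = (6.277e-21)²/(2 × 6.645e-27 kg)
   KE = 2.965e-15 J = 18.506 keV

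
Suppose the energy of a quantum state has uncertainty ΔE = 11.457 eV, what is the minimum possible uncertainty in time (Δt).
28.725 as

Using the energy-time uncertainty principle:
ΔEΔt ≥ ℏ/2

The minimum uncertainty in time is:
Δt_min = ℏ/(2ΔE)
Δt_min = (1.055e-34 J·s) / (2 × 1.836e-18 J)
Δt_min = 2.873e-17 s = 28.725 as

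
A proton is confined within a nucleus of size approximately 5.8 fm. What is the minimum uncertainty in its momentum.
9.091 × 10^-21 kg·m/s

Using the Heisenberg uncertainty principle:
ΔxΔp ≥ ℏ/2

With Δx ≈ L = 5.800e-15 m (the confinement size):
Δp_min = ℏ/(2Δx)
Δp_min = (1.055e-34 J·s) / (2 × 5.800e-15 m)
Δp_min = 9.091e-21 kg·m/s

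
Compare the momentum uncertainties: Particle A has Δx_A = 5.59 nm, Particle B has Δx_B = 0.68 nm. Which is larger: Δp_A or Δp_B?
Particle B has the larger minimum momentum uncertainty, by a factor of 8.22.

For each particle, the minimum momentum uncertainty is Δp_min = ℏ/(2Δx):

Particle A: Δp_A = ℏ/(2×5.590e-09 m) = 9.433e-27 kg·m/s
Particle B: Δp_B = ℏ/(2×6.800e-10 m) = 7.754e-26 kg·m/s

Ratio: Δp_B/Δp_A = 8.22

Since Δp_min ∝ 1/Δx, the particle with smaller position uncertainty (B) has larger momentum uncertainty.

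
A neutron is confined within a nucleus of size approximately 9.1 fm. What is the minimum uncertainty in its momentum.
5.794 × 10^-21 kg·m/s

Using the Heisenberg uncertainty principle:
ΔxΔp ≥ ℏ/2

With Δx ≈ L = 9.100e-15 m (the confinement size):
Δp_min = ℏ/(2Δx)
Δp_min = (1.055e-34 J·s) / (2 × 9.100e-15 m)
Δp_min = 5.794e-21 kg·m/s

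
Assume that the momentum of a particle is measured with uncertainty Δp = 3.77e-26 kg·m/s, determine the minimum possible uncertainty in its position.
1.399 nm

Using the Heisenberg uncertainty principle:
ΔxΔp ≥ ℏ/2

The minimum uncertainty in position is:
Δx_min = ℏ/(2Δp)
Δx_min = (1.055e-34 J·s) / (2 × 3.770e-26 kg·m/s)
Δx_min = 1.399e-09 m = 1.399 nm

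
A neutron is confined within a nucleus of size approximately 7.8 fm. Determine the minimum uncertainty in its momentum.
6.760 × 10^-21 kg·m/s

Using the Heisenberg uncertainty principle:
ΔxΔp ≥ ℏ/2

With Δx ≈ L = 7.800e-15 m (the confinement size):
Δp_min = ℏ/(2Δx)
Δp_min = (1.055e-34 J·s) / (2 × 7.800e-15 m)
Δp_min = 6.760e-21 kg·m/s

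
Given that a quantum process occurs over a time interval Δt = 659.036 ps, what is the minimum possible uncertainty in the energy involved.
499.375 neV

Using the energy-time uncertainty principle:
ΔEΔt ≥ ℏ/2

The minimum uncertainty in energy is:
ΔE_min = ℏ/(2Δt)
ΔE_min = (1.055e-34 J·s) / (2 × 6.590e-10 s)
ΔE_min = 8.001e-26 J = 499.375 neV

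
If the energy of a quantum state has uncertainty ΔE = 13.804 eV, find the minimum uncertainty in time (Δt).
23.841 as

Using the energy-time uncertainty principle:
ΔEΔt ≥ ℏ/2

The minimum uncertainty in time is:
Δt_min = ℏ/(2ΔE)
Δt_min = (1.055e-34 J·s) / (2 × 2.212e-18 J)
Δt_min = 2.384e-17 s = 23.841 as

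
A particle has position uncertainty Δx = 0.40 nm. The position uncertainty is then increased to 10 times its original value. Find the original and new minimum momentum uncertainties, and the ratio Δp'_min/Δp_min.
Original Δp_min = 1.318 × 10^-25 kg·m/s; new Δp'_min = 1.318 × 10^-26 kg·m/s; ratio Δp'_min/Δp_min = 1/10.

From the uncertainty principle ΔxΔp ≥ ℏ/2, the minimum momentum uncertainty is Δp_min = ℏ/(2Δx).

Original (Δx = 0.40 nm = 4.000e-10 m):
Δp_min = (1.055e-34 J·s)/(2 × 4.000e-10 m) = 1.318e-25 kg·m/s

When Δx → 10Δx:
Δp'_min = ℏ/(2 × 10Δx) = (1/10) × ℏ/(2Δx) = (1/10) × Δp_min
Δp'_min = 1/10 × 1.318e-25 kg·m/s = 1.318e-26 kg·m/s

Since Δp_min ∝ 1/Δx, when Δx is increased to 10 times its original value, Δp_min decreases to 1/10 of its original value.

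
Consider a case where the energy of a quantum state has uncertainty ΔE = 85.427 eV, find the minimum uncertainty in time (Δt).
3.852 as

Using the energy-time uncertainty principle:
ΔEΔt ≥ ℏ/2

The minimum uncertainty in time is:
Δt_min = ℏ/(2ΔE)
Δt_min = (1.055e-34 J·s) / (2 × 1.369e-17 J)
Δt_min = 3.852e-18 s = 3.852 as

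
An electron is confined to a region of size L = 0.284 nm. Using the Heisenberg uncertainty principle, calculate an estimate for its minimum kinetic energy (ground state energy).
118.094 meV

Using the uncertainty principle to estimate ground state energy:

1. The position uncertainty is approximately the confinement size:
   Δx ≈ L = 2.840e-10 m

2. From ΔxΔp ≥ ℏ/2, the minimum momentum uncertainty is:
   Δp ≈ ℏ/(2L) = 1.857e-25 kg·m/s

3. The kinetic energy is approximately:
   KE ≈ (Δp)²/(2m) = (1.857e-25)²/(2 × 9.109e-31 kg)
   KE ≈ 1.892e-20 J = 118.094 meV

This is an order-of-magnitude estimate of the ground state energy.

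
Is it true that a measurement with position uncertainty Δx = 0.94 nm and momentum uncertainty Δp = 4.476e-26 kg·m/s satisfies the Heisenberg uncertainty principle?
No, it violates the uncertainty principle (impossible measurement).

Calculate the product ΔxΔp:
ΔxΔp = (9.400e-10 m) × (4.476e-26 kg·m/s)
ΔxΔp = 4.207e-35 J·s

Compare to the minimum allowed value ℏ/2:
ℏ/2 = 5.273e-35 J·s

Since ΔxΔp = 4.207e-35 J·s < 5.273e-35 J·s = ℏ/2,
the measurement violates the uncertainty principle.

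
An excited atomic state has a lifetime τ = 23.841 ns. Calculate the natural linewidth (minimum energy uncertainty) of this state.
13.804 neV

Using the energy-time uncertainty principle:
ΔEΔt ≥ ℏ/2

The lifetime τ represents the time uncertainty Δt.
The natural linewidth (minimum energy uncertainty) is:

ΔE = ℏ/(2τ)
ΔE = (1.055e-34 J·s) / (2 × 2.384e-08 s)
ΔE = 2.212e-27 J = 13.804 neV

This natural linewidth limits the precision of spectroscopic measurements.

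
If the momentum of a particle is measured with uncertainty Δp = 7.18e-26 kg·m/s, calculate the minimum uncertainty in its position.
734.381 pm

Using the Heisenberg uncertainty principle:
ΔxΔp ≥ ℏ/2

The minimum uncertainty in position is:
Δx_min = ℏ/(2Δp)
Δx_min = (1.055e-34 J·s) / (2 × 7.180e-26 kg·m/s)
Δx_min = 7.344e-10 m = 734.381 pm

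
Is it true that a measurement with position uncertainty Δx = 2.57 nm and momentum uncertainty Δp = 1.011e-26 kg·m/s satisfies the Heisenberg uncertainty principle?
No, it violates the uncertainty principle (impossible measurement).

Calculate the product ΔxΔp:
ΔxΔp = (2.570e-09 m) × (1.011e-26 kg·m/s)
ΔxΔp = 2.598e-35 J·s

Compare to the minimum allowed value ℏ/2:
ℏ/2 = 5.273e-35 J·s

Since ΔxΔp = 2.598e-35 J·s < 5.273e-35 J·s = ℏ/2,
the measurement violates the uncertainty principle.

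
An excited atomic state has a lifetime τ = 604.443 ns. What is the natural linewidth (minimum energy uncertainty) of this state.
544.478 peV

Using the energy-time uncertainty principle:
ΔEΔt ≥ ℏ/2

The lifetime τ represents the time uncertainty Δt.
The natural linewidth (minimum energy uncertainty) is:

ΔE = ℏ/(2τ)
ΔE = (1.055e-34 J·s) / (2 × 6.044e-07 s)
ΔE = 8.724e-29 J = 544.478 peV

This natural linewidth limits the precision of spectroscopic measurements.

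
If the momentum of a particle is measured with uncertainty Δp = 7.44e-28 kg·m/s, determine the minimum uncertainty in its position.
70.872 nm

Using the Heisenberg uncertainty principle:
ΔxΔp ≥ ℏ/2

The minimum uncertainty in position is:
Δx_min = ℏ/(2Δp)
Δx_min = (1.055e-34 J·s) / (2 × 7.440e-28 kg·m/s)
Δx_min = 7.087e-08 m = 70.872 nm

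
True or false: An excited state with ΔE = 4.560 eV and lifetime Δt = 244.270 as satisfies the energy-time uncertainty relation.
Yes, it satisfies the uncertainty relation.

Calculate the product ΔEΔt:
ΔE = 4.560 eV = 7.306e-19 J
ΔEΔt = (7.306e-19 J) × (2.443e-16 s)
ΔEΔt = 1.785e-34 J·s

Compare to the minimum allowed value ℏ/2:
ℏ/2 = 5.273e-35 J·s

Since ΔEΔt = 1.785e-34 J·s ≥ 5.273e-35 J·s = ℏ/2,
this satisfies the uncertainty relation.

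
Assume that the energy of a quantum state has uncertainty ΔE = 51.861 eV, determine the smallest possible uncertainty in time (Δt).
6.346 as

Using the energy-time uncertainty principle:
ΔEΔt ≥ ℏ/2

The minimum uncertainty in time is:
Δt_min = ℏ/(2ΔE)
Δt_min = (1.055e-34 J·s) / (2 × 8.309e-18 J)
Δt_min = 6.346e-18 s = 6.346 as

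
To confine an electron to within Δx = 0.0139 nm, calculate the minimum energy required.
49.298 eV

Localizing a particle requires giving it sufficient momentum uncertainty:

1. From uncertainty principle: Δp ≥ ℏ/(2Δx)
   Δp_min = (1.055e-34 J·s) / (2 × 1.390e-11 m)
   Δp_min = 3.793e-24 kg·m/s

2. This momentum uncertainty corresponds to kinetic energy:
   KE ≈ (Δp)²/(2m) = (3.793e-24)²/(2 × 9.109e-31 kg)
   KE = 7.898e-18 J = 49.298 eV

Tighter localization requires more energy.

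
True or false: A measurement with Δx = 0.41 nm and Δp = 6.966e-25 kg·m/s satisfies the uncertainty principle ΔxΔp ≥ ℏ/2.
Yes, it satisfies the uncertainty principle.

Calculate the product ΔxΔp:
ΔxΔp = (4.100e-10 m) × (6.966e-25 kg·m/s)
ΔxΔp = 2.856e-34 J·s

Compare to the minimum allowed value ℏ/2:
ℏ/2 = 5.273e-35 J·s

Since ΔxΔp = 2.856e-34 J·s ≥ 5.273e-35 J·s = ℏ/2,
the measurement satisfies the uncertainty principle.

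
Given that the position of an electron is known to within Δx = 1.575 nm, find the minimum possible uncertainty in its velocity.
36.752 km/s

Using the Heisenberg uncertainty principle and Δp = mΔv:
ΔxΔp ≥ ℏ/2
Δx(mΔv) ≥ ℏ/2

The minimum uncertainty in velocity is:
Δv_min = ℏ/(2mΔx)
Δv_min = (1.055e-34 J·s) / (2 × 9.109e-31 kg × 1.575e-09 m)
Δv_min = 3.675e+04 m/s = 36.752 km/s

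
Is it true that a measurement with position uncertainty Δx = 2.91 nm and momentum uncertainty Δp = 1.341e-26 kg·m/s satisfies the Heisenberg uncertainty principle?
No, it violates the uncertainty principle (impossible measurement).

Calculate the product ΔxΔp:
ΔxΔp = (2.910e-09 m) × (1.341e-26 kg·m/s)
ΔxΔp = 3.902e-35 J·s

Compare to the minimum allowed value ℏ/2:
ℏ/2 = 5.273e-35 J·s

Since ΔxΔp = 3.902e-35 J·s < 5.273e-35 J·s = ℏ/2,
the measurement violates the uncertainty principle.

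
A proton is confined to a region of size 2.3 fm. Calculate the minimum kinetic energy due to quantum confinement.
980.615 keV

Using the uncertainty principle:

1. Position uncertainty: Δx ≈ 2.300e-15 m
2. Minimum momentum uncertainty: Δp = ℏ/(2Δx) = 2.293e-20 kg·m/s
3. Minimum kinetic energy:
   KE = (Δp)²/(2m) = (2.293e-20)²/(2 × 1.673e-27 kg)
   KE = 1.571e-13 J = 980.615 keV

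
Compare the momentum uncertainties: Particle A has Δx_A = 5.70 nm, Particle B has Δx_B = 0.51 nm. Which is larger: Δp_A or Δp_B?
Particle B has the larger minimum momentum uncertainty, by a factor of 11.18.

For each particle, the minimum momentum uncertainty is Δp_min = ℏ/(2Δx):

Particle A: Δp_A = ℏ/(2×5.700e-09 m) = 9.251e-27 kg·m/s
Particle B: Δp_B = ℏ/(2×5.100e-10 m) = 1.034e-25 kg·m/s

Ratio: Δp_B/Δp_A = 11.18

Since Δp_min ∝ 1/Δx, the particle with smaller position uncertainty (B) has larger momentum uncertainty.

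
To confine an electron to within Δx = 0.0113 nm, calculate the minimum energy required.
74.594 eV

Localizing a particle requires giving it sufficient momentum uncertainty:

1. From uncertainty principle: Δp ≥ ℏ/(2Δx)
   Δp_min = (1.055e-34 J·s) / (2 × 1.130e-11 m)
   Δp_min = 4.666e-24 kg·m/s

2. This momentum uncertainty corresponds to kinetic energy:
   KE ≈ (Δp)²/(2m) = (4.666e-24)²/(2 × 9.109e-31 kg)
   KE = 1.195e-17 J = 74.594 eV

Tighter localization requires more energy.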